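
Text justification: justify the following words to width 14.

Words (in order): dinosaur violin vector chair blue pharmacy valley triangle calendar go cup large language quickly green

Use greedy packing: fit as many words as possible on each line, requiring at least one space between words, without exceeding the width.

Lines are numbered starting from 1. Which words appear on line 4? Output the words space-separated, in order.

Line 1: ['dinosaur'] (min_width=8, slack=6)
Line 2: ['violin', 'vector'] (min_width=13, slack=1)
Line 3: ['chair', 'blue'] (min_width=10, slack=4)
Line 4: ['pharmacy'] (min_width=8, slack=6)
Line 5: ['valley'] (min_width=6, slack=8)
Line 6: ['triangle'] (min_width=8, slack=6)
Line 7: ['calendar', 'go'] (min_width=11, slack=3)
Line 8: ['cup', 'large'] (min_width=9, slack=5)
Line 9: ['language'] (min_width=8, slack=6)
Line 10: ['quickly', 'green'] (min_width=13, slack=1)

Answer: pharmacy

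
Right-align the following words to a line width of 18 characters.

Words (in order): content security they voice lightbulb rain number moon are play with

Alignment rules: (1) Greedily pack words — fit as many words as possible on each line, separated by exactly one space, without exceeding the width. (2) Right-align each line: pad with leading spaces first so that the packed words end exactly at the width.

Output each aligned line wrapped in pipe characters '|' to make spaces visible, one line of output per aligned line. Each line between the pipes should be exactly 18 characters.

Line 1: ['content', 'security'] (min_width=16, slack=2)
Line 2: ['they', 'voice'] (min_width=10, slack=8)
Line 3: ['lightbulb', 'rain'] (min_width=14, slack=4)
Line 4: ['number', 'moon', 'are'] (min_width=15, slack=3)
Line 5: ['play', 'with'] (min_width=9, slack=9)

Answer: |  content security|
|        they voice|
|    lightbulb rain|
|   number moon are|
|         play with|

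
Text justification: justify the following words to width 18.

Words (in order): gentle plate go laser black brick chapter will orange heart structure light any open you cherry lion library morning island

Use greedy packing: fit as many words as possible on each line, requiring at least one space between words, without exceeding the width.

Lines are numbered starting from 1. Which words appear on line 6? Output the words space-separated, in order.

Line 1: ['gentle', 'plate', 'go'] (min_width=15, slack=3)
Line 2: ['laser', 'black', 'brick'] (min_width=17, slack=1)
Line 3: ['chapter', 'will'] (min_width=12, slack=6)
Line 4: ['orange', 'heart'] (min_width=12, slack=6)
Line 5: ['structure', 'light'] (min_width=15, slack=3)
Line 6: ['any', 'open', 'you'] (min_width=12, slack=6)
Line 7: ['cherry', 'lion'] (min_width=11, slack=7)
Line 8: ['library', 'morning'] (min_width=15, slack=3)
Line 9: ['island'] (min_width=6, slack=12)

Answer: any open you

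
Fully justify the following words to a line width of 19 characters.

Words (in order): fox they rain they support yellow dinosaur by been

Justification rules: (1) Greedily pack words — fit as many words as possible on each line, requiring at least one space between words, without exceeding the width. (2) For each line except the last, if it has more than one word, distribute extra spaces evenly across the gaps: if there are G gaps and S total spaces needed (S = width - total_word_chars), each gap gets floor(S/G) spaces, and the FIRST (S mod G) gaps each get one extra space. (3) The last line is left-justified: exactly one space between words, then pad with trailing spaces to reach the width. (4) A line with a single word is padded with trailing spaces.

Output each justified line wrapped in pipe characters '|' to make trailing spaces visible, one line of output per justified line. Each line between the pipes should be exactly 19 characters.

Answer: |fox  they rain they|
|support      yellow|
|dinosaur by been   |

Derivation:
Line 1: ['fox', 'they', 'rain', 'they'] (min_width=18, slack=1)
Line 2: ['support', 'yellow'] (min_width=14, slack=5)
Line 3: ['dinosaur', 'by', 'been'] (min_width=16, slack=3)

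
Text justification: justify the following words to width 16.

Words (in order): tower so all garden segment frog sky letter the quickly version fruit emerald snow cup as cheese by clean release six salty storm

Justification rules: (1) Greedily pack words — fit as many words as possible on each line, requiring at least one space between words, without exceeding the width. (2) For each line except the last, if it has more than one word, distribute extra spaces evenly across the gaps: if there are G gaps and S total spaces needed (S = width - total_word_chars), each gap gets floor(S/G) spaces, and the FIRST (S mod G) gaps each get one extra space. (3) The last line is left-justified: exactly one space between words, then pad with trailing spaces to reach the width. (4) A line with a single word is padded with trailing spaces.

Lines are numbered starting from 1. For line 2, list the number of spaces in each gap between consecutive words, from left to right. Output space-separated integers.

Line 1: ['tower', 'so', 'all'] (min_width=12, slack=4)
Line 2: ['garden', 'segment'] (min_width=14, slack=2)
Line 3: ['frog', 'sky', 'letter'] (min_width=15, slack=1)
Line 4: ['the', 'quickly'] (min_width=11, slack=5)
Line 5: ['version', 'fruit'] (min_width=13, slack=3)
Line 6: ['emerald', 'snow', 'cup'] (min_width=16, slack=0)
Line 7: ['as', 'cheese', 'by'] (min_width=12, slack=4)
Line 8: ['clean', 'release'] (min_width=13, slack=3)
Line 9: ['six', 'salty', 'storm'] (min_width=15, slack=1)

Answer: 3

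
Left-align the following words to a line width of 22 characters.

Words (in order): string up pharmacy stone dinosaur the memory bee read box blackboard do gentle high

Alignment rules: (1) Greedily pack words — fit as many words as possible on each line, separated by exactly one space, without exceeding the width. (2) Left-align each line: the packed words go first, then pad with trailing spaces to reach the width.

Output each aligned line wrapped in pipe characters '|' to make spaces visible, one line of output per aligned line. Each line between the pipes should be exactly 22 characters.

Line 1: ['string', 'up', 'pharmacy'] (min_width=18, slack=4)
Line 2: ['stone', 'dinosaur', 'the'] (min_width=18, slack=4)
Line 3: ['memory', 'bee', 'read', 'box'] (min_width=19, slack=3)
Line 4: ['blackboard', 'do', 'gentle'] (min_width=20, slack=2)
Line 5: ['high'] (min_width=4, slack=18)

Answer: |string up pharmacy    |
|stone dinosaur the    |
|memory bee read box   |
|blackboard do gentle  |
|high                  |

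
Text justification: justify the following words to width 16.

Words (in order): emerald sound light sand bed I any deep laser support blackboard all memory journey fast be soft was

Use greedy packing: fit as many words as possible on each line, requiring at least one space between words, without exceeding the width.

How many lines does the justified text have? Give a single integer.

Answer: 7

Derivation:
Line 1: ['emerald', 'sound'] (min_width=13, slack=3)
Line 2: ['light', 'sand', 'bed', 'I'] (min_width=16, slack=0)
Line 3: ['any', 'deep', 'laser'] (min_width=14, slack=2)
Line 4: ['support'] (min_width=7, slack=9)
Line 5: ['blackboard', 'all'] (min_width=14, slack=2)
Line 6: ['memory', 'journey'] (min_width=14, slack=2)
Line 7: ['fast', 'be', 'soft', 'was'] (min_width=16, slack=0)
Total lines: 7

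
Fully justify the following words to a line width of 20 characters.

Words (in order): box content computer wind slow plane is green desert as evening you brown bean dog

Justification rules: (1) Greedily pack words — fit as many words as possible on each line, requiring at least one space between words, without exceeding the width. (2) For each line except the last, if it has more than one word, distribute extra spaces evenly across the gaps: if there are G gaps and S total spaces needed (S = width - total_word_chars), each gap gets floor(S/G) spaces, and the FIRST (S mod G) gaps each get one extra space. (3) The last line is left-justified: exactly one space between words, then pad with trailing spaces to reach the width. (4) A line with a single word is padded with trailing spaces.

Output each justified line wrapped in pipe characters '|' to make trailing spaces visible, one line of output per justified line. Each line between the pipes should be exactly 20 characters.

Answer: |box content computer|
|wind  slow  plane is|
|green    desert   as|
|evening   you  brown|
|bean dog            |

Derivation:
Line 1: ['box', 'content', 'computer'] (min_width=20, slack=0)
Line 2: ['wind', 'slow', 'plane', 'is'] (min_width=18, slack=2)
Line 3: ['green', 'desert', 'as'] (min_width=15, slack=5)
Line 4: ['evening', 'you', 'brown'] (min_width=17, slack=3)
Line 5: ['bean', 'dog'] (min_width=8, slack=12)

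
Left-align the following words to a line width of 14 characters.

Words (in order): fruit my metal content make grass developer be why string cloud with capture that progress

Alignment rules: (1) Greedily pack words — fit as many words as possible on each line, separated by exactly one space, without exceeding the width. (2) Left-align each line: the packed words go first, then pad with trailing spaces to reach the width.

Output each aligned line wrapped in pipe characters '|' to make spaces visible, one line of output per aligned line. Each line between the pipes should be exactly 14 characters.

Answer: |fruit my metal|
|content make  |
|grass         |
|developer be  |
|why string    |
|cloud with    |
|capture that  |
|progress      |

Derivation:
Line 1: ['fruit', 'my', 'metal'] (min_width=14, slack=0)
Line 2: ['content', 'make'] (min_width=12, slack=2)
Line 3: ['grass'] (min_width=5, slack=9)
Line 4: ['developer', 'be'] (min_width=12, slack=2)
Line 5: ['why', 'string'] (min_width=10, slack=4)
Line 6: ['cloud', 'with'] (min_width=10, slack=4)
Line 7: ['capture', 'that'] (min_width=12, slack=2)
Line 8: ['progress'] (min_width=8, slack=6)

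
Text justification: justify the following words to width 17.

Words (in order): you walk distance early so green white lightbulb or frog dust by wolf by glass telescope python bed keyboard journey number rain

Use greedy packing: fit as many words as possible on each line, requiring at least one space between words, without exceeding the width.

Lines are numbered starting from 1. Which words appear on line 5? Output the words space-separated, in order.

Answer: wolf by glass

Derivation:
Line 1: ['you', 'walk', 'distance'] (min_width=17, slack=0)
Line 2: ['early', 'so', 'green'] (min_width=14, slack=3)
Line 3: ['white', 'lightbulb'] (min_width=15, slack=2)
Line 4: ['or', 'frog', 'dust', 'by'] (min_width=15, slack=2)
Line 5: ['wolf', 'by', 'glass'] (min_width=13, slack=4)
Line 6: ['telescope', 'python'] (min_width=16, slack=1)
Line 7: ['bed', 'keyboard'] (min_width=12, slack=5)
Line 8: ['journey', 'number'] (min_width=14, slack=3)
Line 9: ['rain'] (min_width=4, slack=13)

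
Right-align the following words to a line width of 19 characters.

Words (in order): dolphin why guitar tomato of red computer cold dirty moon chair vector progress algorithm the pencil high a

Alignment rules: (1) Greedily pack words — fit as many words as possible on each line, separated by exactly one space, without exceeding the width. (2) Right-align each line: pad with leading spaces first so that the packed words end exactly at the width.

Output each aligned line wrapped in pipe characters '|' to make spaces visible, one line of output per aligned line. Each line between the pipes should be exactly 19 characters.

Answer: | dolphin why guitar|
|      tomato of red|
|computer cold dirty|
|  moon chair vector|
| progress algorithm|
|  the pencil high a|

Derivation:
Line 1: ['dolphin', 'why', 'guitar'] (min_width=18, slack=1)
Line 2: ['tomato', 'of', 'red'] (min_width=13, slack=6)
Line 3: ['computer', 'cold', 'dirty'] (min_width=19, slack=0)
Line 4: ['moon', 'chair', 'vector'] (min_width=17, slack=2)
Line 5: ['progress', 'algorithm'] (min_width=18, slack=1)
Line 6: ['the', 'pencil', 'high', 'a'] (min_width=17, slack=2)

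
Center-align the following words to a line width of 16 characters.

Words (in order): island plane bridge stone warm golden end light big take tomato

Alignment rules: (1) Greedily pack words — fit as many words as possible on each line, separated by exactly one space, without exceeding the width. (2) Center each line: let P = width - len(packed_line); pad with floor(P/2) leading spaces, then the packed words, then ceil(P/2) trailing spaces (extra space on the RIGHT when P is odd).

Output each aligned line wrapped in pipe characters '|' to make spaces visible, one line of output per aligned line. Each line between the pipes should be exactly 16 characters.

Line 1: ['island', 'plane'] (min_width=12, slack=4)
Line 2: ['bridge', 'stone'] (min_width=12, slack=4)
Line 3: ['warm', 'golden', 'end'] (min_width=15, slack=1)
Line 4: ['light', 'big', 'take'] (min_width=14, slack=2)
Line 5: ['tomato'] (min_width=6, slack=10)

Answer: |  island plane  |
|  bridge stone  |
|warm golden end |
| light big take |
|     tomato     |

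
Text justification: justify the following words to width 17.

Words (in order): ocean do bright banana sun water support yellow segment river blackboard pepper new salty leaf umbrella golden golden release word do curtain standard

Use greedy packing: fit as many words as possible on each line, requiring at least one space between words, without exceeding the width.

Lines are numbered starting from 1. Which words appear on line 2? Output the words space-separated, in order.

Line 1: ['ocean', 'do', 'bright'] (min_width=15, slack=2)
Line 2: ['banana', 'sun', 'water'] (min_width=16, slack=1)
Line 3: ['support', 'yellow'] (min_width=14, slack=3)
Line 4: ['segment', 'river'] (min_width=13, slack=4)
Line 5: ['blackboard', 'pepper'] (min_width=17, slack=0)
Line 6: ['new', 'salty', 'leaf'] (min_width=14, slack=3)
Line 7: ['umbrella', 'golden'] (min_width=15, slack=2)
Line 8: ['golden', 'release'] (min_width=14, slack=3)
Line 9: ['word', 'do', 'curtain'] (min_width=15, slack=2)
Line 10: ['standard'] (min_width=8, slack=9)

Answer: banana sun water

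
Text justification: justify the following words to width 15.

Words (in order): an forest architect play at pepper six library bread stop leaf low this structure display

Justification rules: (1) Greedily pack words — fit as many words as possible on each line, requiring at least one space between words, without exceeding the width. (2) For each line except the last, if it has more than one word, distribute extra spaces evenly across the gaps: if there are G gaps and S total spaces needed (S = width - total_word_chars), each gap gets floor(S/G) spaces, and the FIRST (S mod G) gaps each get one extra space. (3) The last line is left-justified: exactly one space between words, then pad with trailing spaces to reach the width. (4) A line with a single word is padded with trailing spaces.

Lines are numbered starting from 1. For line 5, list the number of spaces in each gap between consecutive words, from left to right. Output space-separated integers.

Line 1: ['an', 'forest'] (min_width=9, slack=6)
Line 2: ['architect', 'play'] (min_width=14, slack=1)
Line 3: ['at', 'pepper', 'six'] (min_width=13, slack=2)
Line 4: ['library', 'bread'] (min_width=13, slack=2)
Line 5: ['stop', 'leaf', 'low'] (min_width=13, slack=2)
Line 6: ['this', 'structure'] (min_width=14, slack=1)
Line 7: ['display'] (min_width=7, slack=8)

Answer: 2 2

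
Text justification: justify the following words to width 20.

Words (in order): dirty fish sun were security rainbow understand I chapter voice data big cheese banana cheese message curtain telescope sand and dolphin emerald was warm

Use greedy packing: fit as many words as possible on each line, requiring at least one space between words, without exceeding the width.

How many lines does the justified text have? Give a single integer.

Line 1: ['dirty', 'fish', 'sun', 'were'] (min_width=19, slack=1)
Line 2: ['security', 'rainbow'] (min_width=16, slack=4)
Line 3: ['understand', 'I', 'chapter'] (min_width=20, slack=0)
Line 4: ['voice', 'data', 'big'] (min_width=14, slack=6)
Line 5: ['cheese', 'banana', 'cheese'] (min_width=20, slack=0)
Line 6: ['message', 'curtain'] (min_width=15, slack=5)
Line 7: ['telescope', 'sand', 'and'] (min_width=18, slack=2)
Line 8: ['dolphin', 'emerald', 'was'] (min_width=19, slack=1)
Line 9: ['warm'] (min_width=4, slack=16)
Total lines: 9

Answer: 9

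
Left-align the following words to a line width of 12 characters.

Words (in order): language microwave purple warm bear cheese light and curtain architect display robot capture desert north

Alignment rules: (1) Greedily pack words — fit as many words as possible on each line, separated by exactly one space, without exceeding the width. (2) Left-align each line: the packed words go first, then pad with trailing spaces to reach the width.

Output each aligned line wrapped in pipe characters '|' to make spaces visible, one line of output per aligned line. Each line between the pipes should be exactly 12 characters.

Line 1: ['language'] (min_width=8, slack=4)
Line 2: ['microwave'] (min_width=9, slack=3)
Line 3: ['purple', 'warm'] (min_width=11, slack=1)
Line 4: ['bear', 'cheese'] (min_width=11, slack=1)
Line 5: ['light', 'and'] (min_width=9, slack=3)
Line 6: ['curtain'] (min_width=7, slack=5)
Line 7: ['architect'] (min_width=9, slack=3)
Line 8: ['display'] (min_width=7, slack=5)
Line 9: ['robot'] (min_width=5, slack=7)
Line 10: ['capture'] (min_width=7, slack=5)
Line 11: ['desert', 'north'] (min_width=12, slack=0)

Answer: |language    |
|microwave   |
|purple warm |
|bear cheese |
|light and   |
|curtain     |
|architect   |
|display     |
|robot       |
|capture     |
|desert north|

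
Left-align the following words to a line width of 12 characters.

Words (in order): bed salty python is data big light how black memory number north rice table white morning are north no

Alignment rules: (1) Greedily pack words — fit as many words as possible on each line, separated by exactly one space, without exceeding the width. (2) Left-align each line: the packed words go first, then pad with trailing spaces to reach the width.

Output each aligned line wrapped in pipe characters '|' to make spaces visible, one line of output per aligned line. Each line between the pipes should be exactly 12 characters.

Line 1: ['bed', 'salty'] (min_width=9, slack=3)
Line 2: ['python', 'is'] (min_width=9, slack=3)
Line 3: ['data', 'big'] (min_width=8, slack=4)
Line 4: ['light', 'how'] (min_width=9, slack=3)
Line 5: ['black', 'memory'] (min_width=12, slack=0)
Line 6: ['number', 'north'] (min_width=12, slack=0)
Line 7: ['rice', 'table'] (min_width=10, slack=2)
Line 8: ['white'] (min_width=5, slack=7)
Line 9: ['morning', 'are'] (min_width=11, slack=1)
Line 10: ['north', 'no'] (min_width=8, slack=4)

Answer: |bed salty   |
|python is   |
|data big    |
|light how   |
|black memory|
|number north|
|rice table  |
|white       |
|morning are |
|north no    |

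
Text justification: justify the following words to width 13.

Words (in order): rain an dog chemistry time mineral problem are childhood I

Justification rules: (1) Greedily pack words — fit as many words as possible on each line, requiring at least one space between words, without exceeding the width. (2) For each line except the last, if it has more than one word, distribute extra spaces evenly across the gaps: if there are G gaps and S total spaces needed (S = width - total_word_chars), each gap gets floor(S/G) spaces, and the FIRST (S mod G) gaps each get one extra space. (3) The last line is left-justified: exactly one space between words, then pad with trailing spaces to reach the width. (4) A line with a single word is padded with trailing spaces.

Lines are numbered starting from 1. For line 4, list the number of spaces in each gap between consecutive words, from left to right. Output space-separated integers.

Line 1: ['rain', 'an', 'dog'] (min_width=11, slack=2)
Line 2: ['chemistry'] (min_width=9, slack=4)
Line 3: ['time', 'mineral'] (min_width=12, slack=1)
Line 4: ['problem', 'are'] (min_width=11, slack=2)
Line 5: ['childhood', 'I'] (min_width=11, slack=2)

Answer: 3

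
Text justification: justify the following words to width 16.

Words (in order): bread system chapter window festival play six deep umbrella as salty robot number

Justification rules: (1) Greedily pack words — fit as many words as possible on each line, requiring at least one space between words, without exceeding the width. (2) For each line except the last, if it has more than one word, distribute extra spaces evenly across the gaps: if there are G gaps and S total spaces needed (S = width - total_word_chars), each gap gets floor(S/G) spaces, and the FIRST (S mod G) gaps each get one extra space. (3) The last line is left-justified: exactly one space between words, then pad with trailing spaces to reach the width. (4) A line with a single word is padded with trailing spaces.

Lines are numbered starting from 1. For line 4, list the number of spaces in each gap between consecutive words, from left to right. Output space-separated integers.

Line 1: ['bread', 'system'] (min_width=12, slack=4)
Line 2: ['chapter', 'window'] (min_width=14, slack=2)
Line 3: ['festival', 'play'] (min_width=13, slack=3)
Line 4: ['six', 'deep'] (min_width=8, slack=8)
Line 5: ['umbrella', 'as'] (min_width=11, slack=5)
Line 6: ['salty', 'robot'] (min_width=11, slack=5)
Line 7: ['number'] (min_width=6, slack=10)

Answer: 9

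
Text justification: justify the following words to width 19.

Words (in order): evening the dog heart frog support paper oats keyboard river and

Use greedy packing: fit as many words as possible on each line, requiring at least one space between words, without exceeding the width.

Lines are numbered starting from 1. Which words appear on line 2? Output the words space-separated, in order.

Line 1: ['evening', 'the', 'dog'] (min_width=15, slack=4)
Line 2: ['heart', 'frog', 'support'] (min_width=18, slack=1)
Line 3: ['paper', 'oats', 'keyboard'] (min_width=19, slack=0)
Line 4: ['river', 'and'] (min_width=9, slack=10)

Answer: heart frog support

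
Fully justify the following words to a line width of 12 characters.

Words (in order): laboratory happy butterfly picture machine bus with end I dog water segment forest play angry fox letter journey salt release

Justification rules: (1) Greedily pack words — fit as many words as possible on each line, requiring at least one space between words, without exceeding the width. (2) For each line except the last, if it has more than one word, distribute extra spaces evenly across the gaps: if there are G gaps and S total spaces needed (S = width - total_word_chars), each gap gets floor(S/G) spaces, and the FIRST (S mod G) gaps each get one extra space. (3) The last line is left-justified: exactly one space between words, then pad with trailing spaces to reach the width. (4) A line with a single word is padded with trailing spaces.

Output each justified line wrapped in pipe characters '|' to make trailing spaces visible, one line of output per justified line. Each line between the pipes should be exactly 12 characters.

Answer: |laboratory  |
|happy       |
|butterfly   |
|picture     |
|machine  bus|
|with  end  I|
|dog    water|
|segment     |
|forest  play|
|angry    fox|
|letter      |
|journey salt|
|release     |

Derivation:
Line 1: ['laboratory'] (min_width=10, slack=2)
Line 2: ['happy'] (min_width=5, slack=7)
Line 3: ['butterfly'] (min_width=9, slack=3)
Line 4: ['picture'] (min_width=7, slack=5)
Line 5: ['machine', 'bus'] (min_width=11, slack=1)
Line 6: ['with', 'end', 'I'] (min_width=10, slack=2)
Line 7: ['dog', 'water'] (min_width=9, slack=3)
Line 8: ['segment'] (min_width=7, slack=5)
Line 9: ['forest', 'play'] (min_width=11, slack=1)
Line 10: ['angry', 'fox'] (min_width=9, slack=3)
Line 11: ['letter'] (min_width=6, slack=6)
Line 12: ['journey', 'salt'] (min_width=12, slack=0)
Line 13: ['release'] (min_width=7, slack=5)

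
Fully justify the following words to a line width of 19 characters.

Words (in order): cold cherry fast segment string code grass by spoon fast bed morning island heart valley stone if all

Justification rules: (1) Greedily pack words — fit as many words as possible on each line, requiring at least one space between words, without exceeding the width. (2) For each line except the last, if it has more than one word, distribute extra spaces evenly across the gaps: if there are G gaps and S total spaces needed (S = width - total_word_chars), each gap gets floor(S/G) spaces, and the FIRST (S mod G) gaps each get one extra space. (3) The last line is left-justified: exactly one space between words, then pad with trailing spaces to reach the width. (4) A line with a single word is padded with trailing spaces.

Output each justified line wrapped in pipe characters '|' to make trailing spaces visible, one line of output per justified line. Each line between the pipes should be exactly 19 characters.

Line 1: ['cold', 'cherry', 'fast'] (min_width=16, slack=3)
Line 2: ['segment', 'string', 'code'] (min_width=19, slack=0)
Line 3: ['grass', 'by', 'spoon', 'fast'] (min_width=19, slack=0)
Line 4: ['bed', 'morning', 'island'] (min_width=18, slack=1)
Line 5: ['heart', 'valley', 'stone'] (min_width=18, slack=1)
Line 6: ['if', 'all'] (min_width=6, slack=13)

Answer: |cold   cherry  fast|
|segment string code|
|grass by spoon fast|
|bed  morning island|
|heart  valley stone|
|if all             |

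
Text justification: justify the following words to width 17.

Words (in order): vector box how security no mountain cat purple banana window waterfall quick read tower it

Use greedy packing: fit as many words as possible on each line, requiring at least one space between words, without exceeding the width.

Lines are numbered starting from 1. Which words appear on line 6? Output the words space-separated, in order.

Answer: quick read tower

Derivation:
Line 1: ['vector', 'box', 'how'] (min_width=14, slack=3)
Line 2: ['security', 'no'] (min_width=11, slack=6)
Line 3: ['mountain', 'cat'] (min_width=12, slack=5)
Line 4: ['purple', 'banana'] (min_width=13, slack=4)
Line 5: ['window', 'waterfall'] (min_width=16, slack=1)
Line 6: ['quick', 'read', 'tower'] (min_width=16, slack=1)
Line 7: ['it'] (min_width=2, slack=15)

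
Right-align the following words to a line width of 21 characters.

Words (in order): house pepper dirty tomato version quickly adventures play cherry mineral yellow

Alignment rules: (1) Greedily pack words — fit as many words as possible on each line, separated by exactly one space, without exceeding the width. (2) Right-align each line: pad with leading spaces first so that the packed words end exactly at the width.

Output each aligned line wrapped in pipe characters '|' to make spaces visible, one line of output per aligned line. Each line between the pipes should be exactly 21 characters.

Answer: |   house pepper dirty|
|       tomato version|
|   quickly adventures|
|  play cherry mineral|
|               yellow|

Derivation:
Line 1: ['house', 'pepper', 'dirty'] (min_width=18, slack=3)
Line 2: ['tomato', 'version'] (min_width=14, slack=7)
Line 3: ['quickly', 'adventures'] (min_width=18, slack=3)
Line 4: ['play', 'cherry', 'mineral'] (min_width=19, slack=2)
Line 5: ['yellow'] (min_width=6, slack=15)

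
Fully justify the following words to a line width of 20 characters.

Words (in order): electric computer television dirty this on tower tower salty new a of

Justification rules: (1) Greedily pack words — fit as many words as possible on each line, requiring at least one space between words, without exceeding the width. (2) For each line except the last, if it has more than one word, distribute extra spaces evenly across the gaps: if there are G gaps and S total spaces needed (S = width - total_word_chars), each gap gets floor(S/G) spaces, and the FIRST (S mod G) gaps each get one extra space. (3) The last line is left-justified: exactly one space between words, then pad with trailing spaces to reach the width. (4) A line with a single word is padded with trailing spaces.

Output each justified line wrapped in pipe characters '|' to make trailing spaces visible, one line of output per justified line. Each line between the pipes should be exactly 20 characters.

Line 1: ['electric', 'computer'] (min_width=17, slack=3)
Line 2: ['television', 'dirty'] (min_width=16, slack=4)
Line 3: ['this', 'on', 'tower', 'tower'] (min_width=19, slack=1)
Line 4: ['salty', 'new', 'a', 'of'] (min_width=14, slack=6)

Answer: |electric    computer|
|television     dirty|
|this  on tower tower|
|salty new a of      |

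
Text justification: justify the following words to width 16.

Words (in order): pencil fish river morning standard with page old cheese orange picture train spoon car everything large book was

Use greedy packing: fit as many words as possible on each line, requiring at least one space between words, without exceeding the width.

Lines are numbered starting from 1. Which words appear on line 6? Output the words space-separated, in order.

Answer: train spoon car

Derivation:
Line 1: ['pencil', 'fish'] (min_width=11, slack=5)
Line 2: ['river', 'morning'] (min_width=13, slack=3)
Line 3: ['standard', 'with'] (min_width=13, slack=3)
Line 4: ['page', 'old', 'cheese'] (min_width=15, slack=1)
Line 5: ['orange', 'picture'] (min_width=14, slack=2)
Line 6: ['train', 'spoon', 'car'] (min_width=15, slack=1)
Line 7: ['everything', 'large'] (min_width=16, slack=0)
Line 8: ['book', 'was'] (min_width=8, slack=8)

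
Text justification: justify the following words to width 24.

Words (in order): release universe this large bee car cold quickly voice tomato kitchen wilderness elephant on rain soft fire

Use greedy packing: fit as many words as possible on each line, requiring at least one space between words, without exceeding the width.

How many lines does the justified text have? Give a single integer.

Line 1: ['release', 'universe', 'this'] (min_width=21, slack=3)
Line 2: ['large', 'bee', 'car', 'cold'] (min_width=18, slack=6)
Line 3: ['quickly', 'voice', 'tomato'] (min_width=20, slack=4)
Line 4: ['kitchen', 'wilderness'] (min_width=18, slack=6)
Line 5: ['elephant', 'on', 'rain', 'soft'] (min_width=21, slack=3)
Line 6: ['fire'] (min_width=4, slack=20)
Total lines: 6

Answer: 6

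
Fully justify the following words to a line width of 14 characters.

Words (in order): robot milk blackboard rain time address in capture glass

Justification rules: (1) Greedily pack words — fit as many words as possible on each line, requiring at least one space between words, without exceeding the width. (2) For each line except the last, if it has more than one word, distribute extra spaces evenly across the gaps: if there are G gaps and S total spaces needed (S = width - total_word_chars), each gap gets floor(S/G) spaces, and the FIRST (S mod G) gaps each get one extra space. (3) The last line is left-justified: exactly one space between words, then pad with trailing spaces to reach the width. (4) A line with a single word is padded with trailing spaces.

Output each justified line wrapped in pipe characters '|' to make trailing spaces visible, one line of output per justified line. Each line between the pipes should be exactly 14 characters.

Answer: |robot     milk|
|blackboard    |
|rain      time|
|address     in|
|capture glass |

Derivation:
Line 1: ['robot', 'milk'] (min_width=10, slack=4)
Line 2: ['blackboard'] (min_width=10, slack=4)
Line 3: ['rain', 'time'] (min_width=9, slack=5)
Line 4: ['address', 'in'] (min_width=10, slack=4)
Line 5: ['capture', 'glass'] (min_width=13, slack=1)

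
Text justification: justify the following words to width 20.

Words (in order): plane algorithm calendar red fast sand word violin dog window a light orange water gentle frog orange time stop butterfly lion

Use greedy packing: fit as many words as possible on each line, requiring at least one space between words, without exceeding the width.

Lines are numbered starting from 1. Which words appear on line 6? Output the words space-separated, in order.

Answer: frog orange time

Derivation:
Line 1: ['plane', 'algorithm'] (min_width=15, slack=5)
Line 2: ['calendar', 'red', 'fast'] (min_width=17, slack=3)
Line 3: ['sand', 'word', 'violin', 'dog'] (min_width=20, slack=0)
Line 4: ['window', 'a', 'light'] (min_width=14, slack=6)
Line 5: ['orange', 'water', 'gentle'] (min_width=19, slack=1)
Line 6: ['frog', 'orange', 'time'] (min_width=16, slack=4)
Line 7: ['stop', 'butterfly', 'lion'] (min_width=19, slack=1)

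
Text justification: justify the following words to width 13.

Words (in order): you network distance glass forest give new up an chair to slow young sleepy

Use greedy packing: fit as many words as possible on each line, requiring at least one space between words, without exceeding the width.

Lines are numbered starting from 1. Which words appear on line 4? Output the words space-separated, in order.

Answer: give new up

Derivation:
Line 1: ['you', 'network'] (min_width=11, slack=2)
Line 2: ['distance'] (min_width=8, slack=5)
Line 3: ['glass', 'forest'] (min_width=12, slack=1)
Line 4: ['give', 'new', 'up'] (min_width=11, slack=2)
Line 5: ['an', 'chair', 'to'] (min_width=11, slack=2)
Line 6: ['slow', 'young'] (min_width=10, slack=3)
Line 7: ['sleepy'] (min_width=6, slack=7)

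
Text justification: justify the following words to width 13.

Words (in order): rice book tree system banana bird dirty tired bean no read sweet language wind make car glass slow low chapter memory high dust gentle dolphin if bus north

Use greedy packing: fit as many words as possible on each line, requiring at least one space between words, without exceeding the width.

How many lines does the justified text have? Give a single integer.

Line 1: ['rice', 'book'] (min_width=9, slack=4)
Line 2: ['tree', 'system'] (min_width=11, slack=2)
Line 3: ['banana', 'bird'] (min_width=11, slack=2)
Line 4: ['dirty', 'tired'] (min_width=11, slack=2)
Line 5: ['bean', 'no', 'read'] (min_width=12, slack=1)
Line 6: ['sweet'] (min_width=5, slack=8)
Line 7: ['language', 'wind'] (min_width=13, slack=0)
Line 8: ['make', 'car'] (min_width=8, slack=5)
Line 9: ['glass', 'slow'] (min_width=10, slack=3)
Line 10: ['low', 'chapter'] (min_width=11, slack=2)
Line 11: ['memory', 'high'] (min_width=11, slack=2)
Line 12: ['dust', 'gentle'] (min_width=11, slack=2)
Line 13: ['dolphin', 'if'] (min_width=10, slack=3)
Line 14: ['bus', 'north'] (min_width=9, slack=4)
Total lines: 14

Answer: 14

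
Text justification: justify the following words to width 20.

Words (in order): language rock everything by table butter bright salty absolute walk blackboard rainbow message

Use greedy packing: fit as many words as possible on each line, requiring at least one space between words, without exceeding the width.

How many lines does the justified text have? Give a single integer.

Answer: 6

Derivation:
Line 1: ['language', 'rock'] (min_width=13, slack=7)
Line 2: ['everything', 'by', 'table'] (min_width=19, slack=1)
Line 3: ['butter', 'bright', 'salty'] (min_width=19, slack=1)
Line 4: ['absolute', 'walk'] (min_width=13, slack=7)
Line 5: ['blackboard', 'rainbow'] (min_width=18, slack=2)
Line 6: ['message'] (min_width=7, slack=13)
Total lines: 6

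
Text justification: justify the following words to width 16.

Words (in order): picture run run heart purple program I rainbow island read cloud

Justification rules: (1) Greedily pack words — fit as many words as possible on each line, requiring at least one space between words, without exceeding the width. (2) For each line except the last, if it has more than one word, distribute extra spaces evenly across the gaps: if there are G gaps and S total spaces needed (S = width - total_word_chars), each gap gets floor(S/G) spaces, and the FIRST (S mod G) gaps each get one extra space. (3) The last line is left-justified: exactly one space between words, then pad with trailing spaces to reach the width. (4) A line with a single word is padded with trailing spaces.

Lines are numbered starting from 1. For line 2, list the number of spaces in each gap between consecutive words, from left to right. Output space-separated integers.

Answer: 5

Derivation:
Line 1: ['picture', 'run', 'run'] (min_width=15, slack=1)
Line 2: ['heart', 'purple'] (min_width=12, slack=4)
Line 3: ['program', 'I'] (min_width=9, slack=7)
Line 4: ['rainbow', 'island'] (min_width=14, slack=2)
Line 5: ['read', 'cloud'] (min_width=10, slack=6)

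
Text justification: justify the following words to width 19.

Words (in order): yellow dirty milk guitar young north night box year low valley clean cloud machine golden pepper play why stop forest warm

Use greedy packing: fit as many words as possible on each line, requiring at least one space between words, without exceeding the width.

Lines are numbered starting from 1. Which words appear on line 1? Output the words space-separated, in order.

Answer: yellow dirty milk

Derivation:
Line 1: ['yellow', 'dirty', 'milk'] (min_width=17, slack=2)
Line 2: ['guitar', 'young', 'north'] (min_width=18, slack=1)
Line 3: ['night', 'box', 'year', 'low'] (min_width=18, slack=1)
Line 4: ['valley', 'clean', 'cloud'] (min_width=18, slack=1)
Line 5: ['machine', 'golden'] (min_width=14, slack=5)
Line 6: ['pepper', 'play', 'why'] (min_width=15, slack=4)
Line 7: ['stop', 'forest', 'warm'] (min_width=16, slack=3)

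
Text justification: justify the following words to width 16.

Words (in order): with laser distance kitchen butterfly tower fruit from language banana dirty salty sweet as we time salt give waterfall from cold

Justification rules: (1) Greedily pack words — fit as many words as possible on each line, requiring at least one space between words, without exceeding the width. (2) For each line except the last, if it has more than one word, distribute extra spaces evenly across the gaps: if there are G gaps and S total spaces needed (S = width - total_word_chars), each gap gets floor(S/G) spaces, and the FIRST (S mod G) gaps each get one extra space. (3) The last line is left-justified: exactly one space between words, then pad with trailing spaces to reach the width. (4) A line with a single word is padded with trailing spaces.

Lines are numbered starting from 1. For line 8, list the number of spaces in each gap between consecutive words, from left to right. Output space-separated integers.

Answer: 8

Derivation:
Line 1: ['with', 'laser'] (min_width=10, slack=6)
Line 2: ['distance', 'kitchen'] (min_width=16, slack=0)
Line 3: ['butterfly', 'tower'] (min_width=15, slack=1)
Line 4: ['fruit', 'from'] (min_width=10, slack=6)
Line 5: ['language', 'banana'] (min_width=15, slack=1)
Line 6: ['dirty', 'salty'] (min_width=11, slack=5)
Line 7: ['sweet', 'as', 'we', 'time'] (min_width=16, slack=0)
Line 8: ['salt', 'give'] (min_width=9, slack=7)
Line 9: ['waterfall', 'from'] (min_width=14, slack=2)
Line 10: ['cold'] (min_width=4, slack=12)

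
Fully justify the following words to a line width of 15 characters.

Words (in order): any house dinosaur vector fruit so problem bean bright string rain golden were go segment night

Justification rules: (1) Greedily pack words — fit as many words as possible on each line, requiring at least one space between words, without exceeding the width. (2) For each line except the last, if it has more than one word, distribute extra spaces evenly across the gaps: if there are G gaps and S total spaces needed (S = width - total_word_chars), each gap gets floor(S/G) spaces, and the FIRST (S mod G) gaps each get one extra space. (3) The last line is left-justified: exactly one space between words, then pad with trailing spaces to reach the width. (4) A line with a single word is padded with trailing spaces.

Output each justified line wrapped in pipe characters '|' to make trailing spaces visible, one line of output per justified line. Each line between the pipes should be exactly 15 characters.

Answer: |any       house|
|dinosaur vector|
|fruit        so|
|problem    bean|
|bright   string|
|rain     golden|
|were go segment|
|night          |

Derivation:
Line 1: ['any', 'house'] (min_width=9, slack=6)
Line 2: ['dinosaur', 'vector'] (min_width=15, slack=0)
Line 3: ['fruit', 'so'] (min_width=8, slack=7)
Line 4: ['problem', 'bean'] (min_width=12, slack=3)
Line 5: ['bright', 'string'] (min_width=13, slack=2)
Line 6: ['rain', 'golden'] (min_width=11, slack=4)
Line 7: ['were', 'go', 'segment'] (min_width=15, slack=0)
Line 8: ['night'] (min_width=5, slack=10)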